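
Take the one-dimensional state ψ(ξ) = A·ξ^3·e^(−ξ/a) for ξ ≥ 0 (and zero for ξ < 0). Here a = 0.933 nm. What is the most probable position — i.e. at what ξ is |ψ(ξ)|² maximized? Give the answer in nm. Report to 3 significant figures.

ξ ≈ 2.80 nm

Differentiate |ψ(ξ)|² with respect to ξ and set to zero.
This gives ξ = 3·a.
With a = 0.933, the most probable position is 2.799 nm.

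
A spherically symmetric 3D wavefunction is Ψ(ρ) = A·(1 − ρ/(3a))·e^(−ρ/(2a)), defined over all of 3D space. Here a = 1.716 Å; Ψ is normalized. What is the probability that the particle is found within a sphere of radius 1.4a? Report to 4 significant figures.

With dV = 4πρ²dρ, the probability is ∫|Ψ|² dV over ρ ≤ 1.4a.
Normalization gives A² = 1/(8·π·a^3/3).
Let u = ρ/a; then A², 4π and the length scale all cancel, so P = ∫_{0}^{1.4} u^2·(1 - u/3)^2·e^(-u) du ÷ ∫_{0}^{∞} u^2·(1 - u/3)^2·e^(-u) du.
An antiderivative of u^2·(1 - u/3)^2·e^(-u) is (-u^4 + 2·u^3 - 3·u^2 - 6·u - 6)·e^(-u)/9; evaluating from 0 to 1.4 gives 2/3 - 1294·e^(-7/5)/625, while the full integral is 2/3.
This evaluates to P = 0.23417.

P ≈ 0.2342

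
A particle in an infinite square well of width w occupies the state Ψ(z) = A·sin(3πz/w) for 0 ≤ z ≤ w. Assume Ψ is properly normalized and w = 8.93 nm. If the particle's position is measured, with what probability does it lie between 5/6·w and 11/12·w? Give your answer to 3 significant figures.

P = ∫_{5/6·w}^{11/12·w} |Ψ(z)|² dz.
With A² fixed by ∫|Ψ|² = 1, i.e. A² = (w/2)^(−1), substitute and integrate.
Substituting u = z/w, A² and the length scale cancel in the ratio: P = ∫_{5/6}^{11/12} sin(3·π·u)^2 du / ∫_{0}^{1} sin(3·π·u)^2 du.
An antiderivative of sin(3·π·u)^2 is u/2 - sin(6·π·u)/(12·π); evaluating from 5/6 to 11/12 gives 1/(12·π) + 1/24, while the full integral is 1/2.
Evaluating gives P = (2 + π)/(12·π).

P ≈ 0.136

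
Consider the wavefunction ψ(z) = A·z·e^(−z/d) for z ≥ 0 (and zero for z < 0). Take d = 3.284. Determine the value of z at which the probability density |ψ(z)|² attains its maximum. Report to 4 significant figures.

Differentiate |ψ(z)|² with respect to z and set to zero.
This gives z = d.
With d = 3.284, the most probable position is 3.2840.

z ≈ 3.284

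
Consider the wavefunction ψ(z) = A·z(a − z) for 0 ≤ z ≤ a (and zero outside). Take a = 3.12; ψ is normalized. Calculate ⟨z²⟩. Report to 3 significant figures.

⟨z^2⟩ ≈ 2.78

⟨z²⟩ = ∫ z^2 |ψ|² dz over the full domain.
The ratio of the moment integral to the normalization integral gives ⟨z²⟩ = 2·a^2/7.
With a = 3.12, ⟨z^2⟩ = 2.781.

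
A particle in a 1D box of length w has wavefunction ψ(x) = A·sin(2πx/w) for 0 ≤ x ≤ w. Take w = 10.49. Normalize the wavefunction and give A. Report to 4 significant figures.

We need A² ∫|f|² dx = 1, taking the integral from 0 to w.
∫|ψ|² dx = A²·(w/2).
Hence A² = 1/[w/2].
Substituting w = 10.49 gives A² = 0.19066, so A = 0.43664.

A ≈ 0.4366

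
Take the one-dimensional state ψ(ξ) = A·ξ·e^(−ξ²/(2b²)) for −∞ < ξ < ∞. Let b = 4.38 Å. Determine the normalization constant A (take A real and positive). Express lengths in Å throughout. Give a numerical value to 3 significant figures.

The normalization condition is ∫|ψ|² dξ = 1 from −∞ to ∞.
With ∫_{−∞}^{∞} ξ^(2m) e^(−αξ²) dξ = (2m−1)!!·√π / (2^m α^(m+1/2)), ∫|ψ|² dξ = A²·(√(π)·b^3/2).
Setting this equal to 1 gives A² = 1/(√(π)·b^3/2).
With b = 4.38: A² = 0.01343 and A = 0.1159.

A ≈ 0.116 Å^(-3/2)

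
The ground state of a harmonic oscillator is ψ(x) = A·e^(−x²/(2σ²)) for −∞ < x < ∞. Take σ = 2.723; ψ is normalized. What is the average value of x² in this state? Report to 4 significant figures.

⟨x^2⟩ ≈ 3.707

By definition ⟨x²⟩ = ∫ x^2 |ψ(x)|² dx.
Differentiating ∫e^(−αx²) dx = √(π/α) under α to get the higher moments, the ratio of the moment integral to the normalization integral gives ⟨x²⟩ = σ^2/2.
Putting σ = 2.723 gives 3.7074.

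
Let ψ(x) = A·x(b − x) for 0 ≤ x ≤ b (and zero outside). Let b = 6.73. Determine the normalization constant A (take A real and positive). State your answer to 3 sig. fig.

The normalization condition is ∫|ψ|² dx = 1 from 0 to b.
Expanding the polynomial and integrating term by term, ∫|ψ|² dx = A²·(b^5/30).
Plugging in b = 6.73 yields A = 0.04661.

A ≈ 0.0466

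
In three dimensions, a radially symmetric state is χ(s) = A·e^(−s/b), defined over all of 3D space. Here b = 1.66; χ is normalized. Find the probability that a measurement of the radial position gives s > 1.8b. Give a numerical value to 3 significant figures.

P ≈ 0.303

With dV = 4πs²ds, the probability is ∫|χ|² dV over s > 1.8b.
Normalization gives A² = 1/(π·b^3).
Let u = s/b; then A², 4π and the length scale all cancel, so P = ∫_{1.8}^{∞} u^2·e^(-2·u) du ÷ ∫_{0}^{∞} u^2·e^(-2·u) du.
An antiderivative of u^2·e^(-2·u) is -(2·u^2 + 2·u + 1)·e^(-2·u)/4; evaluating from 1.8 to ∞ gives 277·e^(-18/5)/100, while the full integral is 1/4.
The region integral divided by the full integral gives P = 0.3027.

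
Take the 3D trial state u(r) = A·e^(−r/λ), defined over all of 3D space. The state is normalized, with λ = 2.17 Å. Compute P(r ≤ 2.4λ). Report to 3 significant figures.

With dV = 4πr²dr, the probability is ∫|u|² dV over r ≤ 2.4λ.
The full normalization integral is A²·[π·λ^3] = 1, fixing A².
Substituting t = r/λ, A², 4π and the length scale all cancel in the ratio: P = ∫_{0}^{2.4} t^2·e^(-2·t) dt / ∫_{0}^{∞} t^2·e^(-2·t) dt.
Using ∫ t^2·e^(-2·t) dt = -(2·t^2 + 2·t + 1)·e^(-2·t)/4, the numerator is 1/4 - 433·e^(-24/5)/100 and the denominator is 1/4.
Taking the ratio yields P = 0.8575.

P ≈ 0.857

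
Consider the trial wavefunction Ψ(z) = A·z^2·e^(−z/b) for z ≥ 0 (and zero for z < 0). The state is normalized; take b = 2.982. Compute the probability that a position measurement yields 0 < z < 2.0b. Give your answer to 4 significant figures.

P ≈ 0.3712

The probability is P = ∫ |Ψ|² dz over [0, 2.0b].
Since A² = 1/(3·b^5/4), this is the region integral divided by the full normalization integral.
Substituting u = z/b, A² and the length scale cancel in the ratio: P = ∫_{0}^{2.0} u^4·e^(-2·u) du / ∫_{0}^{∞} u^4·e^(-2·u) du.
With ∫ u^4·e^(-2·u) du = -(u^4/2 + u^3 + 3·u^2/2 + 3·u/2 + 3/4)·e^(-2·u) + C, the region integral is 3/4 - 103·e^(-4)/4 and the full one is 3/4.
This works out to P = 0.37116.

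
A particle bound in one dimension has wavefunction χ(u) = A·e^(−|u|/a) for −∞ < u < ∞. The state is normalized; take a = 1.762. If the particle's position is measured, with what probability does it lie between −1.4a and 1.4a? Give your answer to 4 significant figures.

P ≈ 0.9392

P = ∫_{−1.4a}^{1.4a} |χ(u)|² du.
With A² fixed by ∫|χ|² = 1, i.e. A² = (a)^(−1), substitute and integrate.
Both integrals are even about u = 0, so only the u ≥ 0 halves are needed (the factors of 2 cancel). Let t = u/a; then A² and the length scale cancel, so P = ∫_{0}^{1.4} e^(-2·t) dt ÷ ∫_{0}^{∞} e^(-2·t) dt.
An antiderivative of e^(-2·t) is -e^(-2·t)/2; evaluating from 0 to 1.4 gives 1/2 - e^(-14/5)/2, while the full integral is 1/2.
The result is P = 0.93919.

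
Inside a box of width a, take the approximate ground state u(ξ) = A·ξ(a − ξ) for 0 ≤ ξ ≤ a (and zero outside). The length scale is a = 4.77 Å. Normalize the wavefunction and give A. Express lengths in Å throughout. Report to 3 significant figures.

The normalization condition is ∫|u|² dξ = 1 from 0 to a.
The integral (without the A² prefactor) comes out to a^5/30.
Hence A² = 1/[a^5/30].
Plugging in a = 4.77 yields A = 0.1102.

A ≈ 0.110 Å^(-5/2)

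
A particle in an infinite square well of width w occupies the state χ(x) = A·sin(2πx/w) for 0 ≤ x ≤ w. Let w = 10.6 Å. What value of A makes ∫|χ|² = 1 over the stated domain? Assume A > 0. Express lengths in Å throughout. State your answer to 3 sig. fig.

We need A² ∫|f|² dx = 1, taking the integral from 0 to w.
Using sin²θ = (1 − cos 2θ)/2, carrying out the integral gives A² · w/2.
With w = 10.6: A² = 0.1887 and A = 0.4344.

A ≈ 0.434 Å^(-1/2)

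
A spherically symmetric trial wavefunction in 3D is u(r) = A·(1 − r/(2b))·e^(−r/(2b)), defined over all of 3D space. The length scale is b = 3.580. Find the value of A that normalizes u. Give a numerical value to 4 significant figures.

Require ∫ |u|² 4πr² dr = 1 over the whole domain.
In 3D with spherical symmetry the volume element is 4πr² dr.
Using ∫₀^∞ rⁿ e^(−αr) dr = n!/αⁿ⁺¹, the integral (without the A² prefactor) comes out to 8·π·b^3.
So A² = (8·π·b^3)^(−1).
Substituting b = 3.580 gives A² = 0.00086718, so A = 0.029448.

A ≈ 0.02945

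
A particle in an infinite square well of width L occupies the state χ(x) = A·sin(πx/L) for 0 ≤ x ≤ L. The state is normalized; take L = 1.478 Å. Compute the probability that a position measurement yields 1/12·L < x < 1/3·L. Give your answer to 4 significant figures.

P = ∫_{1/12·L}^{1/3·L} |χ(x)|² dx.
The normalization integral ∫|χ|²dx over the whole domain equals L/2·A², and A² cancels in the ratio.
In terms of u = x/L (A² and the length scale cancel between numerator and denominator), P = [∫_{1/12}^{1/3} sin(π·u)^2 du] / [∫_{0}^{1} sin(π·u)^2 du].
With ∫ sin(π·u)^2 du = u/2 - sin(2·π·u)/(4·π) + C, the region integral is -√(3)/(8·π) + 1/(8·π) + 1/8 and the full one is 1/2.
This works out to P = (-√(3) + 1 + π)/(4·π).

P ≈ 0.1917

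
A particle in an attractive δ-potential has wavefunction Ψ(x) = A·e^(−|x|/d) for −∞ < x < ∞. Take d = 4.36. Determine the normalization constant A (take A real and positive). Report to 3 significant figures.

Normalization requires ∫|Ψ|² dx = 1, integrated from −∞ to ∞.
With ∫₀^∞ x^0 e^(−αx) dx = 0!/α^1, with Ψ = A·e^(−|x|/d), the integral evaluates to A²·[d].
So A² = (d)^(−1).
Plugging in d = 4.36 yields A = 0.4789.

A ≈ 0.479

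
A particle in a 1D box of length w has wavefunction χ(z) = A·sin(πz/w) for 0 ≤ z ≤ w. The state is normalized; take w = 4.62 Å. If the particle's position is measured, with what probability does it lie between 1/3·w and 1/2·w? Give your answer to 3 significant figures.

P ≈ 0.304

|χ|² is the probability density, so P = ∫_{1/3·w}^{1/2·w} |χ|² dz.
Since A² = 1/(w/2), this is the region integral divided by the full normalization integral.
Substituting u = z/w, A² and the length scale cancel in the ratio: P = ∫_{1/3}^{1/2} sin(π·u)^2 du / ∫_{0}^{1} sin(π·u)^2 du.
With ∫ sin(π·u)^2 du = u/2 - sin(2·π·u)/(4·π) + C, the region integral is √(3)/(8·π) + 1/12 and the full one is 1/2.
Taking the ratio, P = (√(3)/4 + π/6)/π.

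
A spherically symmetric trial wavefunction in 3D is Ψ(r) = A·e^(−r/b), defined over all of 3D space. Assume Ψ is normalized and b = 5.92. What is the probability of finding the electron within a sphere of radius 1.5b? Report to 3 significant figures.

With dV = 4πr²dr, the probability is ∫|Ψ|² dV over r ≤ 1.5b.
The full normalization integral is A²·[π·b^3] = 1, fixing A².
In terms of u = r/b (A², 4π and the length scale all cancel between numerator and denominator), P = [∫_{0}^{1.5} u^2·e^(-2·u) du] / [∫_{0}^{∞} u^2·e^(-2·u) du].
With ∫ u^2·e^(-2·u) du = -(2·u^2 + 2·u + 1)·e^(-2·u)/4 + C, the region integral is 1/4 - 17·e^(-3)/8 and the full one is 1/4.
This evaluates to P = 0.5768.

P ≈ 0.577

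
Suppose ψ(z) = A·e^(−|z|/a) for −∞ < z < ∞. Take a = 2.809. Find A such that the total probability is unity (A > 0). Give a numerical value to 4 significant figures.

Normalization requires ∫|ψ|² dz = 1, integrated from −∞ to ∞.
Recall ∫₀^∞ z^m e^(−z/β) dz = m!·β^(m+1), the integral (without the A² prefactor) comes out to a.
Hence A² = 1/[a].
With a = 2.809: A² = 0.35600 and A = 0.59666.

A ≈ 0.5967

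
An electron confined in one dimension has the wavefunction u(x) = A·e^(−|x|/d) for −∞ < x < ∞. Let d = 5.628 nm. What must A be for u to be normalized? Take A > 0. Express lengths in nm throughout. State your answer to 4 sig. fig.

A ≈ 0.4215 nm^(-1/2)

Require ∫ |u|² dx = 1 over the whole domain.
With ∫₀^∞ x^0 e^(−αx) dx = 0!/α^1, with u = A·e^(−|x|/d), the integral evaluates to A²·[d].
So A² = (d)^(−1).
With d = 5.628: A² = 0.17768 and A = 0.42152.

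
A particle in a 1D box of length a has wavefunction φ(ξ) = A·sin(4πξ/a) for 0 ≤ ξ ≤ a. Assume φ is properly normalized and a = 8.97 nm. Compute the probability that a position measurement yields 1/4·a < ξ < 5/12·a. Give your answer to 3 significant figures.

P ≈ 0.201

The probability is P = ∫ |φ|² dξ over [1/4·a, 5/12·a].
Since A² = 1/(a/2), this is the region integral divided by the full normalization integral.
In terms of u = ξ/a (A² and the length scale cancel between numerator and denominator), P = [∫_{1/4}^{5/12} sin(4·π·u)^2 du] / [∫_{0}^{1} sin(4·π·u)^2 du].
With ∫ sin(4·π·u)^2 du = u/2 - sin(4·π·u)·cos(4·π·u)/(8·π) + C, the region integral is √(3)/(32·π) + 1/12 and the full one is 1/2.
Evaluating gives P = (√(3)/16 + π/6)/π.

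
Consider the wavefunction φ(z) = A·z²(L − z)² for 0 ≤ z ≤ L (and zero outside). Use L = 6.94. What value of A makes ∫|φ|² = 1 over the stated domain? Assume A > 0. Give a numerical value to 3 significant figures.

A ≈ 0.00411

Require ∫ |φ|² dz = 1 over the whole domain.
Expanding the polynomial and integrating term by term, the integral (without the A² prefactor) comes out to L^9/630.
Substituting L = 6.94 gives A² = 0.00001687, so A = 0.004107.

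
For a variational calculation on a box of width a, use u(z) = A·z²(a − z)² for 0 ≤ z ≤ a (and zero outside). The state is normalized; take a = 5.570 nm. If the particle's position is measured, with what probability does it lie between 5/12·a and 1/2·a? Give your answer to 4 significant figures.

P ≈ 0.1977

P = ∫_{5/12·a}^{1/2·a} |u(z)|² dz.
The normalization integral ∫|u|²dz over the whole domain equals a^9/630·A², and A² cancels in the ratio.
In terms of t = z/a (A² and the length scale cancel between numerator and denominator), P = [∫_{5/12}^{1/2} t^4·(1 - t)^4 dt] / [∫_{0}^{1} t^4·(1 - t)^4 dt].
An antiderivative of t^4·(1 - t)^4 is t^5·(70·t^4 - 315·t^3 + 540·t^2 - 420·t + 126)/630; evaluating from 5/12 to 1/2 gives ≈ 0.000313762, while the full integral is 1/630.
Evaluating gives P = 0.19767.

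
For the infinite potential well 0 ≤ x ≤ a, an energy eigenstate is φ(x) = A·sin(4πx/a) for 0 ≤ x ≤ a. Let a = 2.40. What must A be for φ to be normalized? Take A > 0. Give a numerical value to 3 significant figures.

A ≈ 0.913

Require ∫ |φ|² dx = 1 over the whole domain.
With ∫₀^a sin²(nπx/a) dx = a/2, ∫|φ|² dx = A²·(a/2).
Hence A² = 1/[a/2].
Plugging in a = 2.40 yields A = 0.9129.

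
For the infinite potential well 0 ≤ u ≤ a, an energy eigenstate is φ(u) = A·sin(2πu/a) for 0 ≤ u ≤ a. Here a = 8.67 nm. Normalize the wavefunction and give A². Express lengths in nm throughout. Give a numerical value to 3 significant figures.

Normalization requires ∫|φ|² du = 1, integrated from 0 to a.
Using sin²θ = (1 − cos 2θ)/2, with φ = A·sin(2πu/a), the integral evaluates to A²·[a/2].
Substituting a = 8.67 gives A² = 0.2307, so A = 0.4803.

A^2 ≈ 0.231 nm^(-1)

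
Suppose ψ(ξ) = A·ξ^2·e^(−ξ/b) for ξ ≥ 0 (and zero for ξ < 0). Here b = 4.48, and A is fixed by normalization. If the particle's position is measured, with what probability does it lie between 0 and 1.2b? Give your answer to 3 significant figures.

|ψ|² is the probability density, so P = ∫_{0}^{1.2b} |ψ|² dξ.
Since A² = 1/(3·b^5/4), this is the region integral divided by the full normalization integral.
In terms of u = ξ/b (A² and the length scale cancel between numerator and denominator), P = [∫_{0}^{1.2} u^4·e^(-2·u) du] / [∫_{0}^{∞} u^4·e^(-2·u) du].
Using ∫ u^4·e^(-2·u) du = -(u^4/2 + u^3 + 3·u^2/2 + 3·u/2 + 3/4)·e^(-2·u), the numerator is ≈ 0.071901 and the denominator is 3/4.
This works out to P = 0.09587.

P ≈ 0.0959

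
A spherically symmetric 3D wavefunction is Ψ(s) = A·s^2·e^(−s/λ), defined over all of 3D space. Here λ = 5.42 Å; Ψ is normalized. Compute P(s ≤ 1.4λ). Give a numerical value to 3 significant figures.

P ≈ 0.0244

With dV = 4πs²ds, the probability is ∫|Ψ|² dV over s ≤ 1.4λ.
Normalization gives A² = 1/(45·π·λ^7/2).
In terms of u = s/λ (A², 4π and the length scale all cancel between numerator and denominator), P = [∫_{0}^{1.4} u^6·e^(-2·u) du] / [∫_{0}^{∞} u^6·e^(-2·u) du].
Using ∫ u^6·e^(-2·u) du = -(4·u^6 + 12·u^5 + 30·u^4 + 60·u^3 + 90·u^2 + 90·u + 45)·e^(-2·u)/8, the numerator is ≈ 0.13731 and the denominator is 45/8.
The region integral divided by the full integral gives P = 0.02441.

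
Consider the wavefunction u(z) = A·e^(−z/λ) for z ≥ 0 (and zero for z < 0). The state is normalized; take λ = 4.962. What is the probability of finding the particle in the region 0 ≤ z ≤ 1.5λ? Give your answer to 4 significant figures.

P ≈ 0.9502

P = ∫_{0}^{1.5λ} |u(z)|² dz.
With A² fixed by ∫|u|² = 1, i.e. A² = (λ/2)^(−1), substitute and integrate.
Let t = z/λ; then A² and the length scale cancel, so P = ∫_{0}^{1.5} e^(-2·t) dt ÷ ∫_{0}^{∞} e^(-2·t) dt.
An antiderivative of e^(-2·t) is -e^(-2·t)/2; evaluating from 0 to 1.5 gives 1/2 - e^(-3)/2, while the full integral is 1/2.
Evaluating gives P = 0.95021.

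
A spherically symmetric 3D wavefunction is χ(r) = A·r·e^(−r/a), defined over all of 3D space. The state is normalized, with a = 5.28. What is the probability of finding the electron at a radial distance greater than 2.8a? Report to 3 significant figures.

Integrate the radial probability density 4πr²|χ|² over r > 2.8a.
A² is fixed by ∫₀^∞ 4πr²|χ|² dr = 1, i.e. A² = (3·π·a^5)^(−1).
In terms of u = r/a (A², 4π and the length scale all cancel between numerator and denominator), P = [∫_{2.8}^{∞} u^4·e^(-2·u) du] / [∫_{0}^{∞} u^4·e^(-2·u) du].
With ∫ u^4·e^(-2·u) du = -(u^4/2 + u^3 + 3·u^2/2 + 3·u/2 + 3/4)·e^(-2·u) + C, the region integral is ≈ 0.25661 and the full one is 3/4.
This evaluates to P = 0.3422.

P ≈ 0.342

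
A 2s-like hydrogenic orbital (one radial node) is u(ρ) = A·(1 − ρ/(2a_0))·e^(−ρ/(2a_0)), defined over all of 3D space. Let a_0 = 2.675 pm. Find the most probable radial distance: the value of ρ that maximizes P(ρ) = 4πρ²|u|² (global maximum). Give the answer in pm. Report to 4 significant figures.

ρ ≈ 14.01 pm

Differentiate P(ρ) = 4πρ²|u|² with respect to ρ and set to zero.
This gives ρ = a_0·(√(5) + 3).
With a_0 = 2.675, the most probable radial distance is 14.006 pm.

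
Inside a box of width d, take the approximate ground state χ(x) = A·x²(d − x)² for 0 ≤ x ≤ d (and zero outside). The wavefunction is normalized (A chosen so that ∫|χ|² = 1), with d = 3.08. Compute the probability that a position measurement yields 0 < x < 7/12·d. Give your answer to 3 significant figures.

|χ|² is the probability density, so P = ∫_{0}^{7/12·d} |χ|² dx.
With A² fixed by ∫|χ|² = 1, i.e. A² = (d^9/630)^(−1), substitute and integrate.
Let u = x/d; then A² and the length scale cancel, so P = ∫_{0}^{7/12} u^4·(1 - u)^4 du ÷ ∫_{0}^{1} u^4·(1 - u)^4 du.
With ∫ u^4·(1 - u)^4 du = u^5·(70·u^4 - 315·u^3 + 540·u^2 - 420·u + 126)/630 + C, the region integral is ≈ 0.0011074 and the full one is 1/630.
Taking the ratio, P = 0.6977.

P ≈ 0.698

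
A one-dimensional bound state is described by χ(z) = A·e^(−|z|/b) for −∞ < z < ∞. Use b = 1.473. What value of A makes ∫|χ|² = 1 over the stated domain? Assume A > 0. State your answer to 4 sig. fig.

Require ∫ |χ|² dz = 1 over the whole domain.
∫|χ|² dz = A²·(b).
Plugging in b = 1.473 yields A = 0.82395.

A ≈ 0.8239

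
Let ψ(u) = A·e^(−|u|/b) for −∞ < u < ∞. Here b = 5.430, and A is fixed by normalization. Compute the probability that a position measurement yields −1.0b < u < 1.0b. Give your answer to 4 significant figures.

P ≈ 0.8647

P = ∫_{−1.0b}^{1.0b} |ψ(u)|² du.
The normalization integral ∫|ψ|²du over the whole domain equals b·A², and A² cancels in the ratio.
By symmetry take twice the u ≥ 0 contribution in numerator and denominator; the 2's cancel. In terms of t = u/b (A² and the length scale cancel between numerator and denominator), P = [∫_{0}^{1.0} e^(-2·t) dt] / [∫_{0}^{∞} e^(-2·t) dt].
Using ∫ e^(-2·t) dt = -e^(-2·t)/2, the numerator is 1/2 - e^(-2)/2 and the denominator is 1/2.
Evaluating gives P = 0.86466.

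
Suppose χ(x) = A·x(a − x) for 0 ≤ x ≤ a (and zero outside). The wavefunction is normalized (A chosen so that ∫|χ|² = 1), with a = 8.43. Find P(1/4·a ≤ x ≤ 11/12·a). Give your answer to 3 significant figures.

P ≈ 0.891

P = ∫_{1/4·a}^{11/12·a} |χ(x)|² dx.
With A² fixed by ∫|χ|² = 1, i.e. A² = (a^5/30)^(−1), substitute and integrate.
Substituting u = x/a, A² and the length scale cancel in the ratio: P = ∫_{1/4}^{11/12} u^2·(1 - u)^2 du / ∫_{0}^{1} u^2·(1 - u)^2 du.
An antiderivative of u^2·(1 - u)^2 is u^3·(6·u^2 - 15·u + 10)/30; evaluating from 1/4 to 11/12 gives ≈ 0.029713, while the full integral is 1/30.
This works out to P = 4621/5184.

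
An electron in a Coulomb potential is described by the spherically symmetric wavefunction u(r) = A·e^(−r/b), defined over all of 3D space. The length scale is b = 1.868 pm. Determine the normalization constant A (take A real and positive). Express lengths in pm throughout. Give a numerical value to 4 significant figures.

A ≈ 0.2210 pm^(-3/2)

The normalization condition is ∫|u|² 4πr² dr = 1 from 0 to ∞.
(Spherical symmetry: dV = 4πr² dr.)
The integral (without the A² prefactor) comes out to π·b^3.
Hence A² = 1/[π·b^3].
With b = 1.868: A² = 0.048834 and A = 0.22098.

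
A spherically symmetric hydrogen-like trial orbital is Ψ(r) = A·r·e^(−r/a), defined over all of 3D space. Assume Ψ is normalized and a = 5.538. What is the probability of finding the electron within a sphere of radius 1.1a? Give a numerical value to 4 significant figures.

With dV = 4πr²dr, the probability is ∫|Ψ|² dV over r ≤ 1.1a.
Normalization gives A² = 1/(3·π·a^5).
Substituting u = r/a, A², 4π and the length scale all cancel in the ratio: P = ∫_{0}^{1.1} u^4·e^(-2·u) du / ∫_{0}^{∞} u^4·e^(-2·u) du.
An antiderivative of u^4·e^(-2·u) is -(u^4/2 + u^3 + 3·u^2/2 + 3·u/2 + 3/4)·e^(-2·u); evaluating from 0 to 1.1 gives ≈ 0.0543722, while the full integral is 3/4.
This evaluates to P = 0.072496.

P ≈ 0.07250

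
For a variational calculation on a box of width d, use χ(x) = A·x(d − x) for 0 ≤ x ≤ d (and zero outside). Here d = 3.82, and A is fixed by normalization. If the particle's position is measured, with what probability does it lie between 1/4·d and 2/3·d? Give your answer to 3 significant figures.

P ≈ 0.687

The probability is P = ∫ |χ|² dx over [1/4·d, 2/3·d].
The normalization integral ∫|χ|²dx over the whole domain equals d^5/30·A², and A² cancels in the ratio.
Substituting u = x/d, A² and the length scale cancel in the ratio: P = ∫_{1/4}^{2/3} u^2·(1 - u)^2 du / ∫_{0}^{1} u^2·(1 - u)^2 du.
An antiderivative of u^2·(1 - u)^2 is u^3·(6·u^2 - 15·u + 10)/30; evaluating from 1/4 to 2/3 gives ≈ 0.022887, while the full integral is 1/30.
This works out to P = 0.6866.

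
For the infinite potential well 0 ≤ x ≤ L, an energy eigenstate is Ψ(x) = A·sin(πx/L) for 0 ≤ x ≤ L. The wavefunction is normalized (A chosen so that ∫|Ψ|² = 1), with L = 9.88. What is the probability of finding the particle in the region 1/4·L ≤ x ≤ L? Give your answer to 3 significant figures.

P ≈ 0.909

The probability is P = ∫ |Ψ|² dx over [1/4·L, L].
The normalization integral ∫|Ψ|²dx over the whole domain equals L/2·A², and A² cancels in the ratio.
In terms of u = x/L (A² and the length scale cancel between numerator and denominator), P = [∫_{1/4}^{1} sin(π·u)^2 du] / [∫_{0}^{1} sin(π·u)^2 du].
Using ∫ sin(π·u)^2 du = u/2 - sin(2·π·u)/(4·π), the numerator is 1/(4·π) + 3/8 and the denominator is 1/2.
This works out to P = (2 + 3·π)/(4·π).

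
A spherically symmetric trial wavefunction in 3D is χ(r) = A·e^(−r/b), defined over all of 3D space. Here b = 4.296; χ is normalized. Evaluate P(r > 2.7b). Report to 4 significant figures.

With dV = 4πr²dr, the probability is ∫|χ|² dV over r > 2.7b.
A² is fixed by ∫₀^∞ 4πr²|χ|² dr = 1, i.e. A² = (π·b^3)^(−1).
In terms of u = r/b (A², 4π and the length scale all cancel between numerator and denominator), P = [∫_{2.7}^{∞} u^2·e^(-2·u) du] / [∫_{0}^{∞} u^2·e^(-2·u) du].
With ∫ u^2·e^(-2·u) du = -(2·u^2 + 2·u + 1)·e^(-2·u)/4 + C, the region integral is 1049·e^(-27/5)/200 and the full one is 1/4.
The region integral divided by the full integral gives P = 0.094758.

P ≈ 0.09476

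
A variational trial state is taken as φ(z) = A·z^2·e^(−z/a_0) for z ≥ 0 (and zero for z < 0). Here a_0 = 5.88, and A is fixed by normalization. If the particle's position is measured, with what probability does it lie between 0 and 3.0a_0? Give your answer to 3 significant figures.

|φ|² is the probability density, so P = ∫_{0}^{3.0a_0} |φ|² dz.
The normalization integral ∫|φ|²dz over the whole domain equals 3·a_0^5/4·A², and A² cancels in the ratio.
Substituting u = z/a_0, A² and the length scale cancel in the ratio: P = ∫_{0}^{3.0} u^4·e^(-2·u) du / ∫_{0}^{∞} u^4·e^(-2·u) du.
Using ∫ u^4·e^(-2·u) du = -(u^4/2 + u^3 + 3·u^2/2 + 3·u/2 + 3/4)·e^(-2·u), the numerator is 3/4 - 345·e^(-6)/4 and the denominator is 3/4.
Taking the ratio, P = 0.7149.

P ≈ 0.715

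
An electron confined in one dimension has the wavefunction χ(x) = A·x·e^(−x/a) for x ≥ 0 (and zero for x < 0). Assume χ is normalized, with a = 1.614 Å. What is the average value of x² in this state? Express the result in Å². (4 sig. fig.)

⟨x^2⟩ ≈ 7.815 Å^2

The expectation value is the |χ|²-weighted average of x^2: ∫ x^2|χ|² dx.
Since the A² factors cancel between numerator and denominator, ⟨x²⟩ = 3·a^2.
Putting a = 1.614 gives 7.8150.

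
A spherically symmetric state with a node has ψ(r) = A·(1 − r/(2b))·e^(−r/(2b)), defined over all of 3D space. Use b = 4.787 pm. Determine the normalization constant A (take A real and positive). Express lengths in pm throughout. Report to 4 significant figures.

A ≈ 0.01905 pm^(-3/2)

We need A² ∫|f|² 4πr² dr = 1, taking the integral from 0 to ∞.
In 3D with spherical symmetry the volume element is 4πr² dr.
With ∫₀^∞ r^4 e^(−αr) dr = 4!/α^5, the integral (without the A² prefactor) comes out to 8·π·b^3.
With b = 4.787: A² = 0.00036272 and A = 0.019045.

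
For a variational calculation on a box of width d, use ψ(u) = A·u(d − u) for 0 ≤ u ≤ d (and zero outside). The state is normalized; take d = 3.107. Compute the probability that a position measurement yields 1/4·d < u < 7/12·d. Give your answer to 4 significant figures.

P ≈ 0.5499

|ψ|² is the probability density, so P = ∫_{1/4·d}^{7/12·d} |ψ|² du.
Since A² = 1/(d^5/30), this is the region integral divided by the full normalization integral.
In terms of t = u/d (A² and the length scale cancel between numerator and denominator), P = [∫_{1/4}^{7/12} t^2·(1 - t)^2 dt] / [∫_{0}^{1} t^2·(1 - t)^2 dt].
Using ∫ t^2·(1 - t)^2 dt = t^3·(6·t^2 - 15·t + 10)/30, the numerator is ≈ 0.0183288 and the denominator is 1/30.
This works out to P = 0.54986.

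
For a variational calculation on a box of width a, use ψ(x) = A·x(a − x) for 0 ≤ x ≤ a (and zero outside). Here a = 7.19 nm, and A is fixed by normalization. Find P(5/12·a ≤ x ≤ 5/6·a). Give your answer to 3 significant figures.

|ψ|² is the probability density, so P = ∫_{5/12·a}^{5/6·a} |ψ|² dx.
Since A² = 1/(a^5/30), this is the region integral divided by the full normalization integral.
Let u = x/a; then A² and the length scale cancel, so P = ∫_{5/12}^{5/6} u^2·(1 - u)^2 du ÷ ∫_{0}^{1} u^2·(1 - u)^2 du.
An antiderivative of u^2·(1 - u)^2 is u^3·(6·u^2 - 15·u + 10)/30; evaluating from 5/12 to 5/6 gives ≈ 0.020596, while the full integral is 1/30.
Evaluating gives P = 0.6179.

P ≈ 0.618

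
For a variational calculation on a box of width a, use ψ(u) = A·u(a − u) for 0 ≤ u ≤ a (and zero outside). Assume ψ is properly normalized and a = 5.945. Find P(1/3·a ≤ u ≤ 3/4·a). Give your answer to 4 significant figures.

P ≈ 0.6866

P = ∫_{1/3·a}^{3/4·a} |ψ(u)|² du.
With A² fixed by ∫|ψ|² = 1, i.e. A² = (a^5/30)^(−1), substitute and integrate.
Let t = u/a; then A² and the length scale cancel, so P = ∫_{1/3}^{3/4} t^2·(1 - t)^2 dt ÷ ∫_{0}^{1} t^2·(1 - t)^2 dt.
An antiderivative of t^2·(1 - t)^2 is t^3·(6·t^2 - 15·t + 10)/30; evaluating from 1/3 to 3/4 gives ≈ 0.0228869, while the full integral is 1/30.
Evaluating gives P = 0.68661.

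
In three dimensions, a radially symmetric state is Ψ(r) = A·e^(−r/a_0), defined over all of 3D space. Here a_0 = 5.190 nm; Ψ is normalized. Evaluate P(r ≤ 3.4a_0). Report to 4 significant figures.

P ≈ 0.9656

Integrate the radial probability density 4πr²|Ψ|² over r ≤ 3.4a_0.
Normalization gives A² = 1/(π·a_0^3).
In terms of u = r/a_0 (A², 4π and the length scale all cancel between numerator and denominator), P = [∫_{0}^{3.4} u^2·e^(-2·u) du] / [∫_{0}^{∞} u^2·e^(-2·u) du].
With ∫ u^2·e^(-2·u) du = -(2·u^2 + 2·u + 1)·e^(-2·u)/4 + C, the region integral is 1/4 - 773·e^(-34/5)/100 and the full one is 1/4.
The region integral divided by the full integral gives P = 0.96556.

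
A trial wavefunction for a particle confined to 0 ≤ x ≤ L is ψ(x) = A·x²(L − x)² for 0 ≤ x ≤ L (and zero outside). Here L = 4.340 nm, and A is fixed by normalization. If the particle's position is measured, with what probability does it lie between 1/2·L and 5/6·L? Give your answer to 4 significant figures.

The probability is P = ∫ |ψ|² dx over [1/2·L, 5/6·L].
The normalization integral ∫|ψ|²dx over the whole domain equals L^9/630·A², and A² cancels in the ratio.
Let u = x/L; then A² and the length scale cancel, so P = ∫_{1/2}^{5/6} u^4·(1 - u)^4 du ÷ ∫_{0}^{1} u^4·(1 - u)^4 du.
An antiderivative of u^4·(1 - u)^4 is u^5·(70·u^4 - 315·u^3 + 540·u^2 - 420·u + 126)/630; evaluating from 1/2 to 5/6 gives ≈ 0.000779444, while the full integral is 1/630.
Evaluating gives P = 0.49105.

P ≈ 0.4910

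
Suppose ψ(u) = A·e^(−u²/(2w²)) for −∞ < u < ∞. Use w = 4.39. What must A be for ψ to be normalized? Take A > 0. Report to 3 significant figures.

A ≈ 0.358

Normalization requires ∫|ψ|² du = 1, integrated from −∞ to ∞.
Differentiating ∫e^(−αu²) du = √(π/α) under α to get the higher moments, with ψ = A·e^(−u²/(2w²)), the integral evaluates to A²·[√(π)·w].
Hence A² = 1/[√(π)·w].
Plugging in w = 4.39 yields A = 0.3585.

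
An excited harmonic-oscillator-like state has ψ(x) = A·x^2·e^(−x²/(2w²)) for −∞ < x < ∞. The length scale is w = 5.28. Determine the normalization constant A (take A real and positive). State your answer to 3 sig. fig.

A ≈ 0.0135

Require ∫ |ψ|² dx = 1 over the whole domain.
The integral (without the A² prefactor) comes out to 3·√(π)·w^5/4.
Hence A² = 1/[3·√(π)·w^5/4].
With w = 5.28: A² = 0.0001833 and A = 0.01354.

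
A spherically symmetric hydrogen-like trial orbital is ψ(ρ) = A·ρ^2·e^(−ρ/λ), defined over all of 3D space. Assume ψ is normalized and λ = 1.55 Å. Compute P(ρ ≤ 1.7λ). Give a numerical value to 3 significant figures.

With dV = 4πρ²dρ, the probability is ∫|ψ|² dV over ρ ≤ 1.7λ.
A² is fixed by ∫₀^∞ 4πρ²|ψ|² dρ = 1, i.e. A² = (45·π·λ^7/2)^(−1).
Substituting u = ρ/λ, A², 4π and the length scale all cancel in the ratio: P = ∫_{0}^{1.7} u^6·e^(-2·u) du / ∫_{0}^{∞} u^6·e^(-2·u) du.
With ∫ u^6·e^(-2·u) du = -(4·u^6 + 12·u^5 + 30·u^4 + 60·u^3 + 90·u^2 + 90·u + 45)·e^(-2·u)/8 + C, the region integral is ≈ 0.32542 and the full one is 45/8.
Taking the ratio yields P = 0.05785.

P ≈ 0.0579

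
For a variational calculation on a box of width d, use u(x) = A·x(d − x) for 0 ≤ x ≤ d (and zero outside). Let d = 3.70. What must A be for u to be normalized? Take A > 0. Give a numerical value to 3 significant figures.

The normalization condition is ∫|u|² dx = 1 from 0 to d.
∫|u|² dx = A²·(d^5/30).
Setting this equal to 1 gives A² = 1/(d^5/30).
Plugging in d = 3.70 yields A = 0.2080.

A ≈ 0.208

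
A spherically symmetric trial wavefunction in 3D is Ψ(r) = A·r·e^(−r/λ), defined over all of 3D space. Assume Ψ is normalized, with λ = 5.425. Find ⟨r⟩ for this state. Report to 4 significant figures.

The expectation value is the |Ψ|²-weighted average of r: ∫ r|Ψ|² 4πr² dr.
Recall ∫₀^∞ r^m e^(−r/β) dr = m!·β^(m+1), since the A² factors cancel between numerator and denominator, ⟨r⟩ = 5·λ/2.
With λ = 5.425, ⟨r⟩ = 13.563.

⟨r⟩ ≈ 13.56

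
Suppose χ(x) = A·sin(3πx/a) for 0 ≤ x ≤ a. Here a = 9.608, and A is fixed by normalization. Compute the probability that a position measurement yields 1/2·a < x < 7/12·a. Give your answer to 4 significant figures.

|χ|² is the probability density, so P = ∫_{1/2·a}^{7/12·a} |χ|² dx.
With A² fixed by ∫|χ|² = 1, i.e. A² = (a/2)^(−1), substitute and integrate.
Let u = x/a; then A² and the length scale cancel, so P = ∫_{1/2}^{7/12} sin(3·π·u)^2 du ÷ ∫_{0}^{1} sin(3·π·u)^2 du.
With ∫ sin(3·π·u)^2 du = u/2 - sin(6·π·u)/(12·π) + C, the region integral is 1/(12·π) + 1/24 and the full one is 1/2.
The result is P = (2 + π)/(12·π).

P ≈ 0.1364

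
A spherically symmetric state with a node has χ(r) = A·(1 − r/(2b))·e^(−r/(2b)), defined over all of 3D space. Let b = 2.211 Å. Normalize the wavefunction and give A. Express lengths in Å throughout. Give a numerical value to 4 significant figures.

A ≈ 0.06067 Å^(-3/2)

We need A² ∫|f|² 4πr² dr = 1, taking the integral from 0 to ∞.
In 3D with spherical symmetry the volume element is 4πr² dr.
∫|χ|² 4πr² dr = A²·(8·π·b^3).
So A² = (8·π·b^3)^(−1).
Plugging in b = 2.211 yields A = 0.060673.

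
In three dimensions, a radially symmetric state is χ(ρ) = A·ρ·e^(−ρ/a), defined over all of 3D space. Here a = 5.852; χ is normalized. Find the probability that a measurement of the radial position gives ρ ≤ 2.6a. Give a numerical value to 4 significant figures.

Integrate the radial probability density 4πρ²|χ|² over ρ ≤ 2.6a.
A² is fixed by ∫₀^∞ 4πρ²|χ|² dρ = 1, i.e. A² = (3·π·a^5)^(−1).
Substituting u = ρ/a, A², 4π and the length scale all cancel in the ratio: P = ∫_{0}^{2.6} u^4·e^(-2·u) du / ∫_{0}^{∞} u^4·e^(-2·u) du.
Using ∫ u^4·e^(-2·u) du = -(u^4/2 + u^3 + 3·u^2/2 + 3·u/2 + 3/4)·e^(-2·u), the numerator is ≈ 0.445404 and the denominator is 3/4.
This evaluates to P = 0.59387.

P ≈ 0.5939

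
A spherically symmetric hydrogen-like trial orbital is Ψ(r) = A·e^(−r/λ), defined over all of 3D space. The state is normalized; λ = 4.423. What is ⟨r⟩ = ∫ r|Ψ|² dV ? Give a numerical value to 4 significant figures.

⟨r⟩ = ∫ r |Ψ|² 4πr² dr over the full domain.
The ratio of the moment integral to the normalization integral gives ⟨r⟩ = 3·λ/2.
With λ = 4.423, ⟨r⟩ = 6.6345.

⟨r⟩ ≈ 6.635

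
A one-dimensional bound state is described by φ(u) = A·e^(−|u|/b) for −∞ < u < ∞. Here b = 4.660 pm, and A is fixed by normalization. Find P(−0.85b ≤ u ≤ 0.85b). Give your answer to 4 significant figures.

|φ|² is the probability density, so P = ∫_{−0.85b}^{0.85b} |φ|² du.
Since A² = 1/(b), this is the region integral divided by the full normalization integral.
Both integrals are even about u = 0, so only the u ≥ 0 halves are needed (the factors of 2 cancel). Substituting t = u/b, A² and the length scale cancel in the ratio: P = ∫_{0}^{0.85} e^(-2·t) dt / ∫_{0}^{∞} e^(-2·t) dt.
An antiderivative of e^(-2·t) is -e^(-2·t)/2; evaluating from 0 to 0.85 gives 1/2 - e^(-17/10)/2, while the full integral is 1/2.
Evaluating gives P = 0.81732.

P ≈ 0.8173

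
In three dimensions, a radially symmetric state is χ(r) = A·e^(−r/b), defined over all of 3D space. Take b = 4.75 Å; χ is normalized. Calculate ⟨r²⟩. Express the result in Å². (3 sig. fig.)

⟨r²⟩ = ∫ r^2 |χ|² 4πr² dr over the full domain.
Since the A² factors cancel between numerator and denominator, ⟨r²⟩ = 3·b^2.
Putting b = 4.75 gives 67.69.

⟨r^2⟩ ≈ 67.7 Å^2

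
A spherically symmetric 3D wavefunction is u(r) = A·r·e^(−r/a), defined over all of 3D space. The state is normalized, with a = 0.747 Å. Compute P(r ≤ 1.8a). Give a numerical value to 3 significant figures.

P ≈ 0.294

Integrate the radial probability density 4πr²|u|² over r ≤ 1.8a.
Normalization gives A² = 1/(3·π·a^5).
Let t = r/a; then A², 4π and the length scale all cancel, so P = ∫_{0}^{1.8} t^4·e^(-2·t) dt ÷ ∫_{0}^{∞} t^4·e^(-2·t) dt.
An antiderivative of t^4·e^(-2·t) is -(t^4/2 + t^3 + 3·t^2/2 + 3·t/2 + 3/4)·e^(-2·t); evaluating from 0 to 1.8 gives ≈ 0.22017, while the full integral is 3/4.
This evaluates to P = 0.2936.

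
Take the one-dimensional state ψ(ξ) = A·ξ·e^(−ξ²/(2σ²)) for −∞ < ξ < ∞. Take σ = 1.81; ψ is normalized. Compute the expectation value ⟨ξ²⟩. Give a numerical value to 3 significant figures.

By definition ⟨ξ²⟩ = ∫ ξ^2 |ψ(ξ)|² dξ.
Evaluating both integrals, ⟨ξ²⟩ = 3·σ^2/2.
With σ = 1.81, ⟨ξ^2⟩ = 4.914.

⟨ξ^2⟩ ≈ 4.91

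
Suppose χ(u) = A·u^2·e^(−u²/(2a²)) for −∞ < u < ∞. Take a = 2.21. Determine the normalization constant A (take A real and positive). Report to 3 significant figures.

Normalization requires ∫|χ|² du = 1, integrated from −∞ to ∞.
Carrying out the integral gives A² · 3·√(π)·a^5/4.
Plugging in a = 2.21 yields A = 0.1195.

A ≈ 0.119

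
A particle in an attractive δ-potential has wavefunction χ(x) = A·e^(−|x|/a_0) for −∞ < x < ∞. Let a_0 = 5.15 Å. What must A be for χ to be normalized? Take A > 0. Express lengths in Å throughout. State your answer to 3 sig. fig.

A ≈ 0.441 Å^(-1/2)

Require ∫ |χ|² dx = 1 over the whole domain.
∫|χ|² dx = A²·(a_0).
Hence A² = 1/[a_0].
Substituting a_0 = 5.15 gives A² = 0.1942, so A = 0.4407.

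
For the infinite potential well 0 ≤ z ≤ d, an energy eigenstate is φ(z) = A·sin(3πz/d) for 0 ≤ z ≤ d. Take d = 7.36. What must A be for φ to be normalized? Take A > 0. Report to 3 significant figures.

Require ∫ |φ|² dz = 1 over the whole domain.
With φ = A·sin(3πz/d), the integral evaluates to A²·[d/2].
Setting this equal to 1 gives A² = 1/(d/2).
With d = 7.36: A² = 0.2717 and A = 0.5213.

A ≈ 0.521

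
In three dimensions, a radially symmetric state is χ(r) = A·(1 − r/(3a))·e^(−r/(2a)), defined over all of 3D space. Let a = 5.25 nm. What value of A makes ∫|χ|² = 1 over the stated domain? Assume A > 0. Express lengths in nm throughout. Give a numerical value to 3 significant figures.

A ≈ 0.0287 nm^(-3/2)

The normalization condition is ∫|χ|² 4πr² dr = 1 from 0 to ∞.
The angular integral contributes 4π, leaving ∫₀^∞ r²|χ|² dr.
Using ∫₀^∞ rⁿ e^(−αr) dr = n!/αⁿ⁺¹, ∫|χ|² 4πr² dr = A²·(8·π·a^3/3).
Hence A² = 1/[8·π·a^3/3].
Plugging in a = 5.25 yields A = 0.02872.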